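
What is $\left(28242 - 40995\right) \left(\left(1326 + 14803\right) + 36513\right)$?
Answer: $-671343426$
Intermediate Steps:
$\left(28242 - 40995\right) \left(\left(1326 + 14803\right) + 36513\right) = - 12753 \left(16129 + 36513\right) = \left(-12753\right) 52642 = -671343426$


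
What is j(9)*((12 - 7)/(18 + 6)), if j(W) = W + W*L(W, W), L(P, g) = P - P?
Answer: 15/8 ≈ 1.8750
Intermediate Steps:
L(P, g) = 0
j(W) = W (j(W) = W + W*0 = W + 0 = W)
j(9)*((12 - 7)/(18 + 6)) = 9*((12 - 7)/(18 + 6)) = 9*(5/24) = 15/8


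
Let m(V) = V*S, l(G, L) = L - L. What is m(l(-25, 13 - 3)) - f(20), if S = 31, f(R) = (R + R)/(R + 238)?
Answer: -20/129 ≈ -0.15504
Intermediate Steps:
f(R) = 2*R/(238 + R) (f(R) = (2*R)/(238 + R) = 2*R/(238 + R))
l(G, L) = 0
m(V) = 31*V (m(V) = V*31 = 31*V)
m(l(-25, 13 - 3)) - f(20) = 31*0 - 2*20/(238 + 20) = 0 - 2*20/258 = 0 - 1*20/129 = 0 - 20/129 = -20/129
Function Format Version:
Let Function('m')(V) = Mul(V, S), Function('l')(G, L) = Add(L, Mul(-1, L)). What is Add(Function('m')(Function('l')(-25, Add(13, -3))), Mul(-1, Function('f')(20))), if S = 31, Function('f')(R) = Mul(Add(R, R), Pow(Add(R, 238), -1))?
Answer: Rational(-20, 129) ≈ -0.15504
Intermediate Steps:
Function('f')(R) = Mul(2, R, Pow(Add(238, R), -1)) (Function('f')(R) = Mul(Mul(2, R), Pow(Add(238, R), -1)) = Mul(2, R, Pow(Add(238, R), -1)))
Function('l')(G, L) = 0
Function('m')(V) = Mul(31, V) (Function('m')(V) = Mul(V, 31) = Mul(31, V))
Add(Function('m')(Function('l')(-25, Add(13, -3))), Mul(-1, Function('f')(20))) = Add(Mul(31, 0), Mul(-1, Mul(2, 20, Pow(Add(238, 20), -1)))) = Add(0, Mul(-1, Mul(2, 20, Pow(258, -1)))) = Add(0, Mul(-1, Mul(2, 20, Rational(1, 258)))) = Add(0, Mul(-1, Rational(20, 129))) = Add(0, Rational(-20, 129)) = Rational(-20, 129)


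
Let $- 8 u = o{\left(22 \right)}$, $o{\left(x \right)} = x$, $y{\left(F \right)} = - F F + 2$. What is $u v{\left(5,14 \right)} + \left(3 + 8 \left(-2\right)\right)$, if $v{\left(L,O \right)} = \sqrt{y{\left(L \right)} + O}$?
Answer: $-13 - \frac{33 i}{4} \approx -13.0 - 8.25 i$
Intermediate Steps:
$y{\left(F \right)} = 2 - F^{2}$ ($y{\left(F \right)} = - F^{2} + 2 = 2 - F^{2}$)
$v{\left(L,O \right)} = \sqrt{2 + O - L^{2}}$ ($v{\left(L,O \right)} = \sqrt{\left(2 - L^{2}\right) + O} = \sqrt{2 + O - L^{2}}$)
$u = - \frac{11}{4}$ ($u = \left(- \frac{1}{8}\right) 22 = - \frac{11}{4} \approx -2.75$)
$u v{\left(5,14 \right)} + \left(3 + 8 \left(-2\right)\right) = - \frac{11 \sqrt{2 + 14 - 5^{2}}}{4} + \left(3 + 8 \left(-2\right)\right) = - \frac{11 \sqrt{2 + 14 - 25}}{4} + \left(3 - 16\right) = - \frac{11 \sqrt{2 + 14 - 25}}{4} - 13 = - \frac{11 \sqrt{-9}}{4} - 13 = - \frac{11 \cdot 3 i}{4} - 13 = - \frac{33 i}{4} - 13 = -13 - \frac{33 i}{4}$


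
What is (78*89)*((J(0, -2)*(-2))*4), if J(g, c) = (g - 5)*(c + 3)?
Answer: 277680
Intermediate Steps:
J(g, c) = (-5 + g)*(3 + c)
(78*89)*((J(0, -2)*(-2))*4) = (78*89)*(((-15 - 5*(-2) + 3*0 - 2*0)*(-2))*4) = 6942*(((-15 + 10 + 0 + 0)*(-2))*4) = 6942*(-5*(-2)*4) = 6942*(10*4) = 6942*40 = 277680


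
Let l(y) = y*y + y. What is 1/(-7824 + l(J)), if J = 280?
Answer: 1/70856 ≈ 1.4113e-5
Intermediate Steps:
l(y) = y + y**2 (l(y) = y**2 + y = y + y**2)
1/(-7824 + l(J)) = 1/(-7824 + 280*(1 + 280)) = 1/(-7824 + 280*281) = 1/(-7824 + 78680) = 1/70856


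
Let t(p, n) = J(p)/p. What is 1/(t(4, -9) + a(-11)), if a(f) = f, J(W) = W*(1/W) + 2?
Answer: -4/41 ≈ -0.097561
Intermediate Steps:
J(W) = 3 (J(W) = W/W + 2 = 1 + 2 = 3)
t(p, n) = 3/p
1/(t(4, -9) + a(-11)) = 1/(3/4 - 11) = 1/(-41/4) = -4/41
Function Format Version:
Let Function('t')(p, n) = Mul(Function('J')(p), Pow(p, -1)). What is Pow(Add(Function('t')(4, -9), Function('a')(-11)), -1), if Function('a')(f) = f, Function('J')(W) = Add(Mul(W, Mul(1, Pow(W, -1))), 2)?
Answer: Rational(-4, 41) ≈ -0.097561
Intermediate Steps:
Function('J')(W) = 3 (Function('J')(W) = Add(Mul(W, Pow(W, -1)), 2) = Add(1, 2) = 3)
Function('t')(p, n) = Mul(3, Pow(p, -1))
Pow(Add(Function('t')(4, -9), Function('a')(-11)), -1) = Pow(Add(Mul(3, Pow(4, -1)), -11), -1) = Pow(Add(Mul(3, Rational(1, 4)), -11), -1) = Pow(Add(Rational(3, 4), -11), -1) = Pow(Rational(-41, 4), -1) = Rational(-4, 41)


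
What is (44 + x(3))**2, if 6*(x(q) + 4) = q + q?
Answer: 1681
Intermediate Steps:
x(q) = -4 + q/3 (x(q) = -4 + (q + q)/6 = -4 + (2*q)/6 = -4 + q/3)
(44 + x(3))**2 = (44 + (-4 + (1/3)*3))**2 = (44 + (-4 + 1))**2 = (44 - 3)**2 = 41**2 = 1681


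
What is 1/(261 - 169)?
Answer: 1/92 ≈ 0.010870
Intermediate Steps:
1/(261 - 169) = 1/92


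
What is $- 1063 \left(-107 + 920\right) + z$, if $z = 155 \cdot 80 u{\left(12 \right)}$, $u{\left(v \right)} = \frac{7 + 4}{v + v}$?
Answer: $- \frac{2575607}{3} \approx -8.5854 \cdot 10^{5}$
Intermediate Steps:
$u{\left(v \right)} = \frac{11}{2 v}$
$z = \frac{17050}{3}$ ($z = 155 \cdot 80 \frac{11}{2 \cdot 12} = 12400 \cdot \frac{11}{2} \cdot \frac{1}{12} = 12400 \cdot \frac{11}{24} = \frac{17050}{3} \approx 5683.3$)
$- 1063 \left(-107 + 920\right) + z = - 1063 \left(-107 + 920\right) + \frac{17050}{3} = \left(-1063\right) 813 + \frac{17050}{3} = -864219 + \frac{17050}{3} = - \frac{2575607}{3}$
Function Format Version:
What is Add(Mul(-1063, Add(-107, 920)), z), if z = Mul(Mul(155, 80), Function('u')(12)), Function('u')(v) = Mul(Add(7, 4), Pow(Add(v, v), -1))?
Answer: Rational(-2575607, 3) ≈ -8.5854e+5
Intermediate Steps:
Function('u')(v) = Mul(Rational(11, 2), Pow(v, -1)) (Function('u')(v) = Mul(11, Pow(Mul(2, v), -1)) = Mul(11, Mul(Rational(1, 2), Pow(v, -1))) = Mul(Rational(11, 2), Pow(v, -1)))
z = Rational(17050, 3) (z = Mul(Mul(155, 80), Mul(Rational(11, 2), Pow(12, -1))) = Mul(12400, Mul(Rational(11, 2), Rational(1, 12))) = Mul(12400, Rational(11, 24)) = Rational(17050, 3) ≈ 5683.3)
Add(Mul(-1063, Add(-107, 920)), z) = Add(Mul(-1063, Add(-107, 920)), Rational(17050, 3)) = Add(Mul(-1063, 813), Rational(17050, 3)) = Add(-864219, Rational(17050, 3)) = Rational(-2575607, 3)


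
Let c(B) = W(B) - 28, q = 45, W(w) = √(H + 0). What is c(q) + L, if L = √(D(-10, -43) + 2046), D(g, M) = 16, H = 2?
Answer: -28 + √2 + √2062 ≈ 18.823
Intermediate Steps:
W(w) = √2 (W(w) = √(2 + 0) = √2)
c(B) = -28 + √2 (c(B) = √2 - 28 = -28 + √2)
L = √2062 (L = √(16 + 2046) = √2062 ≈ 45.409)
c(q) + L = (-28 + √2) + √2062 = -28 + √2 + √2062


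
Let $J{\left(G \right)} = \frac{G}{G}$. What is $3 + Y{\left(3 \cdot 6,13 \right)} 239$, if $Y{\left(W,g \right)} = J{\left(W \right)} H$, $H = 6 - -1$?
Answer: $1676$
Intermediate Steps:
$J{\left(G \right)} = 1$
$H = 7$ ($H = 6 + 1 = 7$)
$Y{\left(W,g \right)} = 7$ ($Y{\left(W,g \right)} = 1 \cdot 7 = 7$)
$3 + Y{\left(3 \cdot 6,13 \right)} 239 = 3 + 7 \cdot 239 = 3 + 1673 = 1676$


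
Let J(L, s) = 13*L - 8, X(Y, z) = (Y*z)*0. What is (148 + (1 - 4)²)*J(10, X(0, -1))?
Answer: 19154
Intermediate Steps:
X(Y, z) = 0
J(L, s) = -8 + 13*L
(148 + (1 - 4)²)*J(10, X(0, -1)) = (148 + (1 - 4)²)*(-8 + 13*10) = (148 + (-3)²)*(-8 + 130) = (148 + 9)*122 = 157*122 = 19154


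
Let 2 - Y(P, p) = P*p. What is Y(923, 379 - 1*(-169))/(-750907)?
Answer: 505802/750907 ≈ 0.67359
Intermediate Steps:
Y(P, p) = 2 - P*p
Y(923, 379 - 1*(-169))/(-750907) = (2 - 1*923*(379 - 1*(-169)))/(-750907) = (2 - 1*923*(379 + 169))*(-1/750907) = (2 - 1*923*548)*(-1/750907) = (2 - 505804)*(-1/750907) = -505802*(-1/750907) = 505802/750907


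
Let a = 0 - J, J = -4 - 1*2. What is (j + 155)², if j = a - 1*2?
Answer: 25281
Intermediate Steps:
J = -6 (J = -4 - 2 = -6)
a = 6 (a = 0 - 1*(-6) = 0 + 6 = 6)
j = 4 (j = 6 - 1*2 = 6 - 2 = 4)
(j + 155)² = (4 + 155)² = 159² = 25281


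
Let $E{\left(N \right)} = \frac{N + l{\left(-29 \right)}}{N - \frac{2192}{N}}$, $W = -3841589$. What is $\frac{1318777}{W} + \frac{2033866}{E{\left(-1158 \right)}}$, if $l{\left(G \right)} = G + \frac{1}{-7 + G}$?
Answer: $\frac{62761170011341885355}{31683386188241} \approx 1.9809 \cdot 10^{6}$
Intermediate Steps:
$E{\left(N \right)} = \frac{- \frac{1045}{36} + N}{N - \frac{2192}{N}}$ ($E{\left(N \right)} = \frac{N + \frac{1 + \left(-29\right)^{2} - -203}{-7 - 29}}{N - \frac{2192}{N}} = \frac{N + \frac{1 + 841 + 203}{-36}}{N - \frac{2192}{N}} = \frac{N - \frac{1045}{36}}{N - \frac{2192}{N}} = \frac{- \frac{1045}{36} + N}{N - \frac{2192}{N}}$)
$\frac{1318777}{W} + \frac{2033866}{E{\left(-1158 \right)}} = \frac{1318777}{-3841589} + \frac{2033866}{\frac{1}{36} \left(-1158\right) \frac{1}{-2192 + \left(-1158\right)^{2}} \left(-1045 + 36 \left(-1158\right)\right)} = 1318777 \left(- \frac{1}{3841589}\right) + \frac{2033866}{\frac{1}{36} \left(-1158\right) \frac{1}{-2192 + 1340964} \left(-1045 - 41688\right)} = - \frac{1318777}{3841589} + \frac{2033866}{\frac{1}{36} \left(-1158\right) \frac{1}{1338772} \left(-42733\right)} = - \frac{1318777}{3841589} + \frac{2033866}{\frac{8247469}{8032632}} = - \frac{1318777}{3841589} + 2033866 \cdot \frac{8032632}{8247469} = - \frac{1318777}{3841589} + \frac{16337297115312}{8247469} = \frac{62761170011341885355}{31683386188241}$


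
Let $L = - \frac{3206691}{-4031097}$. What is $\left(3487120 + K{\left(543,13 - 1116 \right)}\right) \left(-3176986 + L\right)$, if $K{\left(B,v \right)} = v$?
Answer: $- \frac{14881499253818381389}{1343699} \approx -1.1075 \cdot 10^{13}$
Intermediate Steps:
$L = \frac{1068897}{1343699}$ ($L = \left(-3206691\right) \left(- \frac{1}{4031097}\right) = \frac{1068897}{1343699} \approx 0.79549$)
$\left(3487120 + K{\left(543,13 - 1116 \right)}\right) \left(-3176986 + L\right) = \left(3487120 + \left(13 - 1116\right)\right) \left(-3176986 + \frac{1068897}{1343699}\right) = \left(3487120 - 1103\right) \left(- \frac{4268911842317}{1343699}\right) = 3486017 \left(- \frac{4268911842317}{1343699}\right) = - \frac{14881499253818381389}{1343699}$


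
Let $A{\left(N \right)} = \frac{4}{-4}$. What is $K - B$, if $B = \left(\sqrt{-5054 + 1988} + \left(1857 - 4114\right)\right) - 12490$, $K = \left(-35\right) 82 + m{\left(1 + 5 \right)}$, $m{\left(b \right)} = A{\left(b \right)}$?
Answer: $11876 - i \sqrt{3066} \approx 11876.0 - 55.371 i$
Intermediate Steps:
$A{\left(N \right)} = -1$ ($A{\left(N \right)} = 4 \left(- \frac{1}{4}\right) = -1$)
$m{\left(b \right)} = -1$
$K = -2871$ ($K = \left(-35\right) 82 - 1 = -2870 - 1 = -2871$)
$B = -14747 + i \sqrt{3066}$ ($B = \left(\sqrt{-3066} - 2257\right) - 12490 = \left(i \sqrt{3066} - 2257\right) - 12490 = \left(-2257 + i \sqrt{3066}\right) - 12490 = -14747 + i \sqrt{3066} \approx -14747.0 + 55.371 i$)
$K - B = -2871 - \left(-14747 + i \sqrt{3066}\right) = -2871 + \left(14747 - i \sqrt{3066}\right) = 11876 - i \sqrt{3066}$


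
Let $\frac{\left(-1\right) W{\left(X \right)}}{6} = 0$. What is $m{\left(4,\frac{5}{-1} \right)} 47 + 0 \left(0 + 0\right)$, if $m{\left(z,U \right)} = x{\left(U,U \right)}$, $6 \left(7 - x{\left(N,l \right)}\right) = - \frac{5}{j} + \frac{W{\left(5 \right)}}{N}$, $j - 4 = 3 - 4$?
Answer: $\frac{6157}{18} \approx 342.06$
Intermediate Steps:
$j = 3$ ($j = 4 + \left(3 - 4\right) = 4 - 1 = 3$)
$W{\left(X \right)} = 0$ ($W{\left(X \right)} = \left(-6\right) 0 = 0$)
$x{\left(N,l \right)} = \frac{131}{18}$ ($x{\left(N,l \right)} = 7 - \frac{- \frac{5}{3} + \frac{0}{N}}{6} = 7 - \frac{\left(-5\right) \frac{1}{3} + 0}{6} = 7 - \frac{- \frac{5}{3} + 0}{6} = 7 - - \frac{5}{18} = 7 + \frac{5}{18} = \frac{131}{18}$)
$m{\left(z,U \right)} = \frac{131}{18}$
$m{\left(4,\frac{5}{-1} \right)} 47 + 0 \left(0 + 0\right) = \frac{131}{18} \cdot 47 + 0 \left(0 + 0\right) = \frac{6157}{18} + 0 \cdot 0 = \frac{6157}{18} + 0 = \frac{6157}{18}$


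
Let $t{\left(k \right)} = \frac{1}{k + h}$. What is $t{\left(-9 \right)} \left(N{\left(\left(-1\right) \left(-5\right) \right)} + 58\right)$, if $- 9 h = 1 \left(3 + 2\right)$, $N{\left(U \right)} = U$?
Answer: $- \frac{567}{86} \approx -6.593$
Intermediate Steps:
$h = - \frac{5}{9}$ ($h = - \frac{1 \left(3 + 2\right)}{9} = - \frac{1 \cdot 5}{9} = \left(- \frac{1}{9}\right) 5 = - \frac{5}{9} \approx -0.55556$)
$t{\left(k \right)} = \frac{1}{- \frac{5}{9} + k}$ ($t{\left(k \right)} = \frac{1}{k - \frac{5}{9}} = \frac{1}{- \frac{5}{9} + k}$)
$t{\left(-9 \right)} \left(N{\left(\left(-1\right) \left(-5\right) \right)} + 58\right) = \frac{9}{-5 + 9 \left(-9\right)} \left(\left(-1\right) \left(-5\right) + 58\right) = \frac{9}{-5 - 81} \left(5 + 58\right) = \frac{9}{-86} \cdot 63 = 9 \left(- \frac{1}{86}\right) 63 = \left(- \frac{9}{86}\right) 63 = - \frac{567}{86}$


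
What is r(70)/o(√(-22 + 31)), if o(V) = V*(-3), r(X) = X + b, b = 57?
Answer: -127/9 ≈ -14.111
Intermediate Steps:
r(X) = 57 + X (r(X) = X + 57 = 57 + X)
o(V) = -3*V
r(70)/o(√(-22 + 31)) = (57 + 70)/((-3*√(-22 + 31))) = 127/((-3*√9)) = 127/((-3*3)) = 127/(-9) = 127*(-⅑) = -127/9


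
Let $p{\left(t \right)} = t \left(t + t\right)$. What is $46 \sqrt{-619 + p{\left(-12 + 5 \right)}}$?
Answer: $46 i \sqrt{521} \approx 1050.0 i$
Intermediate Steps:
$p{\left(t \right)} = 2 t^{2}$ ($p{\left(t \right)} = t 2 t = 2 t^{2}$)
$46 \sqrt{-619 + p{\left(-12 + 5 \right)}} = 46 \sqrt{-619 + 2 \left(-12 + 5\right)^{2}} = 46 \sqrt{-619 + 2 \left(-7\right)^{2}} = 46 \sqrt{-619 + 2 \cdot 49} = 46 \sqrt{-619 + 98} = 46 \sqrt{-521} = 46 i \sqrt{521}$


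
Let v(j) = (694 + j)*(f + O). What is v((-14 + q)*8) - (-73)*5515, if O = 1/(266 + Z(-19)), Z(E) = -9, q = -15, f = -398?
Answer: 56211245/257 ≈ 2.1872e+5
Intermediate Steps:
O = 1/257 (O = 1/(266 - 9) = 1/257 ≈ 0.0038911)
v(j) = -70985790/257 - 102285*j/257 (v(j) = (694 + j)*(-398 + 1/257) = (694 + j)*(-102285/257) = -70985790/257 - 102285*j/257)
v((-14 + q)*8) - (-73)*5515 = (-70985790/257 - 102285*(-14 - 15)*8/257) - (-73)*5515 = (-70985790/257 - (-2966265)*8/257) - 1*(-402595) = (-70985790/257 - 102285/257*(-232)) + 402595 = (-70985790/257 + 23730120/257) + 402595 = -47255670/257 + 402595 = 56211245/257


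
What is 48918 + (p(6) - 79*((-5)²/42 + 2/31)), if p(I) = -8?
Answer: 63612959/1302 ≈ 48858.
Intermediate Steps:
48918 + (p(6) - 79*((-5)²/42 + 2/31)) = 48918 + (-8 - 79*((-5)²/42 + 2/31)) = 48918 + (-8 - 79*(25*(1/42) + 2*(1/31))) = 48918 + (-8 - 79*(25/42 + 2/31)) = 48918 + (-8 - 79*859/1302) = 48918 + (-8 - 67861/1302) = 48918 - 78277/1302 = 63612959/1302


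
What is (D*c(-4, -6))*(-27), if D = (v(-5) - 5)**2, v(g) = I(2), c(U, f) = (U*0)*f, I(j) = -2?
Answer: 0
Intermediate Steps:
c(U, f) = 0 (c(U, f) = 0*f = 0)
v(g) = -2
D = 49 (D = (-2 - 5)**2 = (-7)**2 = 49)
(D*c(-4, -6))*(-27) = (49*0)*(-27) = 0*(-27) = 0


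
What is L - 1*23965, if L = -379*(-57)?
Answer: -2362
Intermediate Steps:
L = 21603
L - 1*23965 = 21603 - 1*23965 = 21603 - 23965 = -2362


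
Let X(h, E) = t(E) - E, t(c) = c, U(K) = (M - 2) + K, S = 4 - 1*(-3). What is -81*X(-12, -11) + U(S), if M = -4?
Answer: 1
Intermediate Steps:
S = 7 (S = 4 + 3 = 7)
U(K) = -6 + K (U(K) = (-4 - 2) + K = -6 + K)
X(h, E) = 0 (X(h, E) = E - E = 0)
-81*X(-12, -11) + U(S) = -81*0 + (-6 + 7) = 0 + 1 = 1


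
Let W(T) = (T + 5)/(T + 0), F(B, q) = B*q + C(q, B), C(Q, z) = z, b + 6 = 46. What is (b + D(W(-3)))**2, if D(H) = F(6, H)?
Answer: 1764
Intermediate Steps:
b = 40 (b = -6 + 46 = 40)
F(B, q) = B + B*q (F(B, q) = B*q + B = B + B*q)
W(T) = (5 + T)/T
D(H) = 6 + 6*H (D(H) = 6*(1 + H) = 6 + 6*H)
(b + D(W(-3)))**2 = (40 + (6 + 6*((5 - 3)/(-3))))**2 = (40 + (6 + 6*(-1/3*2)))**2 = (40 + (6 + 6*(-2/3)))**2 = (40 + (6 - 4))**2 = (40 + 2)**2 = 42**2 = 1764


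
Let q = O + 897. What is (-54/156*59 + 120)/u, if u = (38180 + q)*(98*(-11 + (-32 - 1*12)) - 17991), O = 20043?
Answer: -2589/35939402720 ≈ -7.2038e-8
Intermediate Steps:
q = 20940 (q = 20043 + 897 = 20940)
u = -1382284720 (u = (38180 + 20940)*(98*(-11 + (-32 - 1*12)) - 17991) = 59120*(98*(-11 + (-32 - 12)) - 17991) = 59120*(98*(-11 - 44) - 17991) = 59120*(98*(-55) - 17991) = 59120*(-5390 - 17991) = 59120*(-23381) = -1382284720)
(-54/156*59 + 120)/u = (-54/156*59 + 120)/(-1382284720) = (-54*1/156*59 + 120)*(-1/1382284720) = (-9/26*59 + 120)*(-1/1382284720) = (-531/26 + 120)*(-1/1382284720) = (2589/26)*(-1/1382284720) = -2589/35939402720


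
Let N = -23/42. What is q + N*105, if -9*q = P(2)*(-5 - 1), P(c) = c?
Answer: -337/6 ≈ -56.167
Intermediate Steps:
q = 4/3 (q = -2*(-5 - 1)/9 = -2*(-6)/9 = -⅑*(-12) = 4/3 ≈ 1.3333)
N = -23/42 (N = -23*1/42 = -23/42 ≈ -0.54762)
q + N*105 = 4/3 - 23/42*105 = 4/3 - 115/2 = -337/6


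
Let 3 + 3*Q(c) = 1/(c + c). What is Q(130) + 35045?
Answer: 27334321/780 ≈ 35044.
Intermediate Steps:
Q(c) = -1 + 1/(6*c) (Q(c) = -1 + 1/(3*(c + c)) = -1 + 1/(3*((2*c))) = -1 + (1/(2*c))/3 = -1 + 1/(6*c))
Q(130) + 35045 = (⅙ - 1*130)/130 + 35045 = (⅙ - 130)/130 + 35045 = (1/130)*(-779/6) + 35045 = -779/780 + 35045 = 27334321/780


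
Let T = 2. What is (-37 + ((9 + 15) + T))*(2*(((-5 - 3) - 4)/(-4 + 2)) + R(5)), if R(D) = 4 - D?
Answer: -121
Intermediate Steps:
(-37 + ((9 + 15) + T))*(2*(((-5 - 3) - 4)/(-4 + 2)) + R(5)) = (-37 + ((9 + 15) + 2))*(2*(((-5 - 3) - 4)/(-4 + 2)) + (4 - 1*5)) = (-37 + (24 + 2))*(2*((-8 - 4)/(-2)) + (4 - 5)) = (-37 + 26)*(2*(-12*(-½)) - 1) = -11*(2*6 - 1) = -11*(12 - 1) = -11*11 = -121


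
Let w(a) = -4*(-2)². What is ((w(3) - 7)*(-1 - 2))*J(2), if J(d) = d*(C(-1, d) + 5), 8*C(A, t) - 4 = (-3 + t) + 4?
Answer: 3243/4 ≈ 810.75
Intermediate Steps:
w(a) = -16 (w(a) = -4*4 = -16)
C(A, t) = 5/8 + t/8 (C(A, t) = ½ + ((-3 + t) + 4)/8 = ½ + (1 + t)/8 = ½ + (⅛ + t/8) = 5/8 + t/8)
J(d) = d*(45/8 + d/8) (J(d) = d*((5/8 + d/8) + 5) = d*(45/8 + d/8))
((w(3) - 7)*(-1 - 2))*J(2) = ((-16 - 7)*(-1 - 2))*((⅛)*2*(45 + 2)) = (-23*(-3))*((⅛)*2*47) = 69*(47/4) = 3243/4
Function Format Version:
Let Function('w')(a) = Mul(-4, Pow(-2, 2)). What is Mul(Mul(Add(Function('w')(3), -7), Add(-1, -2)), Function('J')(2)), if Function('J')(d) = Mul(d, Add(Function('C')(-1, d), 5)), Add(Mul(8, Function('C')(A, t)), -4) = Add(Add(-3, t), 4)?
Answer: Rational(3243, 4) ≈ 810.75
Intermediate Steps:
Function('w')(a) = -16 (Function('w')(a) = Mul(-4, 4) = -16)
Function('C')(A, t) = Add(Rational(5, 8), Mul(Rational(1, 8), t)) (Function('C')(A, t) = Add(Rational(1, 2), Mul(Rational(1, 8), Add(Add(-3, t), 4))) = Add(Rational(1, 2), Mul(Rational(1, 8), Add(1, t))) = Add(Rational(1, 2), Add(Rational(1, 8), Mul(Rational(1, 8), t))) = Add(Rational(5, 8), Mul(Rational(1, 8), t)))
Function('J')(d) = Mul(d, Add(Rational(45, 8), Mul(Rational(1, 8), d))) (Function('J')(d) = Mul(d, Add(Add(Rational(5, 8), Mul(Rational(1, 8), d)), 5)) = Mul(d, Add(Rational(45, 8), Mul(Rational(1, 8), d))))
Mul(Mul(Add(Function('w')(3), -7), Add(-1, -2)), Function('J')(2)) = Mul(Mul(Add(-16, -7), Add(-1, -2)), Mul(Rational(1, 8), 2, Add(45, 2))) = Mul(Mul(-23, -3), Mul(Rational(1, 8), 2, 47)) = Mul(69, Rational(47, 4)) = Rational(3243, 4)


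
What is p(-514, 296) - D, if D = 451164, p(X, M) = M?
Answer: -450868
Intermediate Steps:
p(-514, 296) - D = 296 - 1*451164 = 296 - 451164 = -450868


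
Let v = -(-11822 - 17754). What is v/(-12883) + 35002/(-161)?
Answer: -455692502/2074163 ≈ -219.70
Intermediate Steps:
v = 29576 (v = -1*(-29576) = 29576)
v/(-12883) + 35002/(-161) = 29576/(-12883) + 35002/(-161) = 29576*(-1/12883) + 35002*(-1/161) = -29576/12883 - 35002/161 = -455692502/2074163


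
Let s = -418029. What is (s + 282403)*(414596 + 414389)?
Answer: -112431919610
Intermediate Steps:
(s + 282403)*(414596 + 414389) = (-418029 + 282403)*(414596 + 414389) = -135626*828985 = -112431919610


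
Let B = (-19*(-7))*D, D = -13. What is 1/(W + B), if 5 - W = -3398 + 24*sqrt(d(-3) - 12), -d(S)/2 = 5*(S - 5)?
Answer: 93/153506 + 4*sqrt(17)/230259 ≈ 0.00067747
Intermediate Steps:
d(S) = 50 - 10*S (d(S) = -10*(S - 5) = -10*(-5 + S) = -2*(-25 + 5*S) = 50 - 10*S)
B = -1729 (B = -19*(-7)*(-13) = 133*(-13) = -1729)
W = 3403 - 48*sqrt(17) (W = 5 - (-3398 + 24*sqrt((50 - 10*(-3)) - 12)) = 5 - (-3398 + 24*sqrt((50 + 30) - 12)) = 5 - (-3398 + 24*sqrt(80 - 12)) = 5 - (-3398 + 24*sqrt(68)) = 5 - (-3398 + 24*(2*sqrt(17))) = 5 - (-3398 + 48*sqrt(17)) = 5 + (3398 - 48*sqrt(17)) = 3403 - 48*sqrt(17) ≈ 3205.1)
1/(W + B) = 1/((3403 - 48*sqrt(17)) - 1729) = 1/(1674 - 48*sqrt(17))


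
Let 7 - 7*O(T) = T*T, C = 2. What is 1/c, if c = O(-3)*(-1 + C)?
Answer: -7/2 ≈ -3.5000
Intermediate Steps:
O(T) = 1 - T²/7 (O(T) = 1 - T*T/7 = 1 - T²/7)
c = -2/7 (c = (1 - ⅐*(-3)²)*(-1 + 2) = (1 - ⅐*9)*1 = (1 - 9/7)*1 = -2/7*1 = -2/7 ≈ -0.28571)
1/c = 1/(-2/7) = -7/2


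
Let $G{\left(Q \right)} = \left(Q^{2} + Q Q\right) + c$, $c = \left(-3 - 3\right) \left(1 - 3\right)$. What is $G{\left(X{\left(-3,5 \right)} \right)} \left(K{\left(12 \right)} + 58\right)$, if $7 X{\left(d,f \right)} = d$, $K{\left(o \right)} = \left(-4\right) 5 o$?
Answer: $- \frac{15756}{7} \approx -2250.9$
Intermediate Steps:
$K{\left(o \right)} = - 20 o$
$c = 12$ ($c = \left(-6\right) \left(-2\right) = 12$)
$X{\left(d,f \right)} = \frac{d}{7}$
$G{\left(Q \right)} = 12 + 2 Q^{2}$ ($G{\left(Q \right)} = \left(Q^{2} + Q Q\right) + 12 = \left(Q^{2} + Q^{2}\right) + 12 = 2 Q^{2} + 12 = 12 + 2 Q^{2}$)
$G{\left(X{\left(-3,5 \right)} \right)} \left(K{\left(12 \right)} + 58\right) = \left(12 + 2 \left(\frac{1}{7} \left(-3\right)\right)^{2}\right) \left(\left(-20\right) 12 + 58\right) = \left(12 + 2 \left(- \frac{3}{7}\right)^{2}\right) \left(-240 + 58\right) = \left(12 + 2 \cdot \frac{9}{49}\right) \left(-182\right) = \left(12 + \frac{18}{49}\right) \left(-182\right) = \frac{606}{49} \left(-182\right) = - \frac{15756}{7}$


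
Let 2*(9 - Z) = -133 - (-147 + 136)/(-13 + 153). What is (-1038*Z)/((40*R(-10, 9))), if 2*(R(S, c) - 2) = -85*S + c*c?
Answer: -10965951/2618000 ≈ -4.1887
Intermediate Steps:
R(S, c) = 2 + c²/2 - 85*S/2 (R(S, c) = 2 + (-85*S + c*c)/2 = 2 + (-85*S + c²)/2 = 2 + (c² - 85*S)/2 = 2 + (c²/2 - 85*S/2) = 2 + c²/2 - 85*S/2)
Z = 21129/280 (Z = 9 - (-133 - (-147 + 136)/(-13 + 153))/2 = 9 - (-133 - (-11)/140)/2 = 9 - (-133 - 1*(-11/140))/2 = 9 - (-133 + 11/140)/2 = 9 - ½*(-18609/140) = 9 + 18609/280 = 21129/280 ≈ 75.461)
(-1038*Z)/((40*R(-10, 9))) = (-1038*21129/280)/((40*(2 + (½)*9² - 85/2*(-10)))) = -10965951*1/(40*(2 + (½)*81 + 425))/140 = -10965951*1/(40*(2 + 81/2 + 425))/140 = -10965951/(140*(40*(935/2))) = -10965951/140/18700 = -10965951/140*1/18700 = -10965951/2618000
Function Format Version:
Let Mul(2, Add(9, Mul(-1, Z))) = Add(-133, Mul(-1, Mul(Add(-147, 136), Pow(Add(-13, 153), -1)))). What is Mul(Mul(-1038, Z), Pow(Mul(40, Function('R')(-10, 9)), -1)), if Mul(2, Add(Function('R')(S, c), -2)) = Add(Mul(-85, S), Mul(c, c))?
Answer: Rational(-10965951, 2618000) ≈ -4.1887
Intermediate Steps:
Function('R')(S, c) = Add(2, Mul(Rational(1, 2), Pow(c, 2)), Mul(Rational(-85, 2), S)) (Function('R')(S, c) = Add(2, Mul(Rational(1, 2), Add(Mul(-85, S), Mul(c, c)))) = Add(2, Mul(Rational(1, 2), Add(Mul(-85, S), Pow(c, 2)))) = Add(2, Mul(Rational(1, 2), Add(Pow(c, 2), Mul(-85, S)))) = Add(2, Add(Mul(Rational(1, 2), Pow(c, 2)), Mul(Rational(-85, 2), S))) = Add(2, Mul(Rational(1, 2), Pow(c, 2)), Mul(Rational(-85, 2), S)))
Z = Rational(21129, 280) (Z = Add(9, Mul(Rational(-1, 2), Add(-133, Mul(-1, Mul(Add(-147, 136), Pow(Add(-13, 153), -1)))))) = Add(9, Mul(Rational(-1, 2), Add(-133, Mul(-1, Mul(-11, Pow(140, -1)))))) = Add(9, Mul(Rational(-1, 2), Add(-133, Mul(-1, Mul(-11, Rational(1, 140)))))) = Add(9, Mul(Rational(-1, 2), Add(-133, Mul(-1, Rational(-11, 140))))) = Add(9, Mul(Rational(-1, 2), Add(-133, Rational(11, 140)))) = Add(9, Mul(Rational(-1, 2), Rational(-18609, 140))) = Add(9, Rational(18609, 280)) = Rational(21129, 280) ≈ 75.461)
Mul(Mul(-1038, Z), Pow(Mul(40, Function('R')(-10, 9)), -1)) = Mul(Mul(-1038, Rational(21129, 280)), Pow(Mul(40, Add(2, Mul(Rational(1, 2), Pow(9, 2)), Mul(Rational(-85, 2), -10))), -1)) = Mul(Rational(-10965951, 140), Pow(Mul(40, Add(2, Mul(Rational(1, 2), 81), 425)), -1)) = Mul(Rational(-10965951, 140), Pow(Mul(40, Add(2, Rational(81, 2), 425)), -1)) = Mul(Rational(-10965951, 140), Pow(Mul(40, Rational(935, 2)), -1)) = Mul(Rational(-10965951, 140), Pow(18700, -1)) = Mul(Rational(-10965951, 140), Rational(1, 18700)) = Rational(-10965951, 2618000)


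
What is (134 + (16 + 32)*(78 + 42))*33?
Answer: 194502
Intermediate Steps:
(134 + (16 + 32)*(78 + 42))*33 = (134 + 48*120)*33 = (134 + 5760)*33 = 5894*33 = 194502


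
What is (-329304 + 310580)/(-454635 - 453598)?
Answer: 18724/908233 ≈ 0.020616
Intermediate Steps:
(-329304 + 310580)/(-454635 - 453598) = -18724/(-908233) = -18724*(-1/908233) = 18724/908233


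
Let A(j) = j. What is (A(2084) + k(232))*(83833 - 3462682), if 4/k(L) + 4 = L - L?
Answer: -7038142467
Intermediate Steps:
k(L) = -1 (k(L) = 4/(-4 + (L - L)) = 4/(-4 + 0) = 4/(-4) = 4*(-1/4) = -1)
(A(2084) + k(232))*(83833 - 3462682) = (2084 - 1)*(83833 - 3462682) = 2083*(-3378849) = -7038142467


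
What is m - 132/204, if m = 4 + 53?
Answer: 958/17 ≈ 56.353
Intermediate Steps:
m = 57
m - 132/204 = 57 - 132/204 = 57 - 1*11/17 = 57 - 11/17 = 958/17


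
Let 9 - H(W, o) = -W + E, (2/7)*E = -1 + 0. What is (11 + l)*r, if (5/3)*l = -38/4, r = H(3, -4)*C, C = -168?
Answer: -69006/5 ≈ -13801.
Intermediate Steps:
E = -7/2 (E = 7*(-1 + 0)/2 = (7/2)*(-1) = -7/2 ≈ -3.5000)
H(W, o) = 25/2 + W (H(W, o) = 9 - (-W - 7/2) = 9 - (-7/2 - W) = 9 + (7/2 + W) = 25/2 + W)
r = -2604 (r = (25/2 + 3)*(-168) = (31/2)*(-168) = -2604)
l = -57/10 (l = 3*(-38/4)/5 = 3*(-38*¼)/5 = (⅗)*(-19/2) = -57/10 ≈ -5.7000)
(11 + l)*r = (11 - 57/10)*(-2604) = (53/10)*(-2604) = -69006/5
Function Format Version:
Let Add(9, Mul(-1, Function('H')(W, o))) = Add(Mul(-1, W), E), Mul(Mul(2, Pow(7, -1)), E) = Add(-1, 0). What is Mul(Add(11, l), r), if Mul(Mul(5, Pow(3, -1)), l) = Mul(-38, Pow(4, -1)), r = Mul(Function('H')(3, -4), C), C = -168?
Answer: Rational(-69006, 5) ≈ -13801.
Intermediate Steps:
E = Rational(-7, 2) (E = Mul(Rational(7, 2), Add(-1, 0)) = Mul(Rational(7, 2), -1) = Rational(-7, 2) ≈ -3.5000)
Function('H')(W, o) = Add(Rational(25, 2), W) (Function('H')(W, o) = Add(9, Mul(-1, Add(Mul(-1, W), Rational(-7, 2)))) = Add(9, Mul(-1, Add(Rational(-7, 2), Mul(-1, W)))) = Add(9, Add(Rational(7, 2), W)) = Add(Rational(25, 2), W))
r = -2604 (r = Mul(Add(Rational(25, 2), 3), -168) = Mul(Rational(31, 2), -168) = -2604)
l = Rational(-57, 10) (l = Mul(Rational(3, 5), Mul(-38, Pow(4, -1))) = Mul(Rational(3, 5), Mul(-38, Rational(1, 4))) = Mul(Rational(3, 5), Rational(-19, 2)) = Rational(-57, 10) ≈ -5.7000)
Mul(Add(11, l), r) = Mul(Add(11, Rational(-57, 10)), -2604) = Mul(Rational(53, 10), -2604) = Rational(-69006, 5)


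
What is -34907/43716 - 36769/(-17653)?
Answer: 991180333/771718548 ≈ 1.2844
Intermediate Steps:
-34907/43716 - 36769/(-17653) = -34907*1/43716 - 36769*(-1/17653) = -34907/43716 + 36769/17653 = 991180333/771718548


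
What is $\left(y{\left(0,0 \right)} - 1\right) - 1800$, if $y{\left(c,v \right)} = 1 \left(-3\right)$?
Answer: $-1804$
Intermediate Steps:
$y{\left(c,v \right)} = -3$
$\left(y{\left(0,0 \right)} - 1\right) - 1800 = \left(-3 - 1\right) - 1800 = -4 - 1800 = -1804$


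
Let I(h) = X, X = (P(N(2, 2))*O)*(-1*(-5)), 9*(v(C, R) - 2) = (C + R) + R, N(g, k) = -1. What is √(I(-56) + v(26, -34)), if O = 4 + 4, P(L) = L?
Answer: 8*I*√6/3 ≈ 6.532*I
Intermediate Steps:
v(C, R) = 2 + C/9 + 2*R/9 (v(C, R) = 2 + ((C + R) + R)/9 = 2 + (C + 2*R)/9 = 2 + (C/9 + 2*R/9) = 2 + C/9 + 2*R/9)
O = 8
X = -40 (X = (-1*8)*(-1*(-5)) = -8*5 = -40)
I(h) = -40
√(I(-56) + v(26, -34)) = √(-40 + (2 + (⅑)*26 + (2/9)*(-34))) = √(-40 + (2 + 26/9 - 68/9)) = √(-40 - 8/3) = √(-128/3) = 8*I*√6/3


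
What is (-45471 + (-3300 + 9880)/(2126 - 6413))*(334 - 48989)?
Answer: 9484842531835/4287 ≈ 2.2125e+9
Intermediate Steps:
(-45471 + (-3300 + 9880)/(2126 - 6413))*(334 - 48989) = (-45471 + 6580/(-4287))*(-48655) = (-45471 + 6580*(-1/4287))*(-48655) = (-45471 - 6580/4287)*(-48655) = -194940757/4287*(-48655) = 9484842531835/4287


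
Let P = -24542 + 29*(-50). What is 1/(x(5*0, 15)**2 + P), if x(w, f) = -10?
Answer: -1/25892 ≈ -3.8622e-5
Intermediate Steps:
P = -25992 (P = -24542 - 1450 = -25992)
1/(x(5*0, 15)**2 + P) = 1/((-10)**2 - 25992) = 1/(100 - 25992) = 1/(-25892) = -1/25892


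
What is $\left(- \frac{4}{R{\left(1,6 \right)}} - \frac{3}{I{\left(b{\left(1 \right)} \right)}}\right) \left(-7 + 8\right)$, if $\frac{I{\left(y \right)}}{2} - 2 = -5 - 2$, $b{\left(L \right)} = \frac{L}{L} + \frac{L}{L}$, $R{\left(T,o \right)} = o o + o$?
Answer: $\frac{43}{210} \approx 0.20476$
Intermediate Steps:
$R{\left(T,o \right)} = o + o^{2}$ ($R{\left(T,o \right)} = o^{2} + o = o + o^{2}$)
$b{\left(L \right)} = 2$ ($b{\left(L \right)} = 1 + 1 = 2$)
$I{\left(y \right)} = -10$ ($I{\left(y \right)} = 4 + 2 \left(-5 - 2\right) = 4 + 2 \left(-7\right) = 4 - 14 = -10$)
$\left(- \frac{4}{R{\left(1,6 \right)}} - \frac{3}{I{\left(b{\left(1 \right)} \right)}}\right) \left(-7 + 8\right) = \left(- \frac{4}{6 \left(1 + 6\right)} - \frac{3}{-10}\right) \left(-7 + 8\right) = \left(- \frac{4}{6 \cdot 7} - - \frac{3}{10}\right) 1 = \left(- \frac{4}{42} + \frac{3}{10}\right) 1 = \left(\left(-4\right) \frac{1}{42} + \frac{3}{10}\right) 1 = \left(- \frac{2}{21} + \frac{3}{10}\right) 1 = \frac{43}{210} \cdot 1 = \frac{43}{210}$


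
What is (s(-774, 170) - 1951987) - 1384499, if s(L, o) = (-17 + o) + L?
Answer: -3337107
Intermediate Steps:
s(L, o) = -17 + L + o
(s(-774, 170) - 1951987) - 1384499 = ((-17 - 774 + 170) - 1951987) - 1384499 = (-621 - 1951987) - 1384499 = -1952608 - 1384499 = -3337107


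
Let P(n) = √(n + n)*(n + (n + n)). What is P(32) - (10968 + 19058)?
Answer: -29258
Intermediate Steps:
P(n) = 3*√2*n^(3/2) (P(n) = √(2*n)*(n + 2*n) = (√2*√n)*(3*n) = 3*√2*n^(3/2))
P(32) - (10968 + 19058) = 3*√2*32^(3/2) - (10968 + 19058) = 3*√2*(128*√2) - 1*30026 = 768 - 30026 = -29258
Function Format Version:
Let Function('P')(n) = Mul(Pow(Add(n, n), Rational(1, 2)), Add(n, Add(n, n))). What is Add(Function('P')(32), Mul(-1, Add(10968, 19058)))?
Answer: -29258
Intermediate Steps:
Function('P')(n) = Mul(3, Pow(2, Rational(1, 2)), Pow(n, Rational(3, 2))) (Function('P')(n) = Mul(Pow(Mul(2, n), Rational(1, 2)), Add(n, Mul(2, n))) = Mul(Mul(Pow(2, Rational(1, 2)), Pow(n, Rational(1, 2))), Mul(3, n)) = Mul(3, Pow(2, Rational(1, 2)), Pow(n, Rational(3, 2))))
Add(Function('P')(32), Mul(-1, Add(10968, 19058))) = Add(Mul(3, Pow(2, Rational(1, 2)), Pow(32, Rational(3, 2))), Mul(-1, Add(10968, 19058))) = Add(Mul(3, Pow(2, Rational(1, 2)), Mul(128, Pow(2, Rational(1, 2)))), Mul(-1, 30026)) = Add(768, -30026) = -29258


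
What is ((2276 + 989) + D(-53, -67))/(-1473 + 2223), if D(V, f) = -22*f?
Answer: 4739/750 ≈ 6.3187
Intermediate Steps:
((2276 + 989) + D(-53, -67))/(-1473 + 2223) = ((2276 + 989) - 22*(-67))/(-1473 + 2223) = (3265 + 1474)/750 = 4739*(1/750) = 4739/750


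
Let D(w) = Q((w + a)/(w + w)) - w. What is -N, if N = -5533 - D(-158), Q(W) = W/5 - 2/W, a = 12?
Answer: 327955659/57670 ≈ 5686.8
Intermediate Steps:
Q(W) = -2/W + W/5 (Q(W) = W*(⅕) - 2/W = W/5 - 2/W = -2/W + W/5)
D(w) = -w - 4*w/(12 + w) + (12 + w)/(10*w) (D(w) = (-2*(w + w)/(w + 12) + ((w + 12)/(w + w))/5) - w = (-2*2*w/(12 + w) + ((12 + w)/((2*w)))/5) - w = (-2*2*w/(12 + w) + ((12 + w)*(1/(2*w)))/5) - w = (-2*2*w/(12 + w) + ((12 + w)/(2*w))/5) - w = (-4*w/(12 + w) + (12 + w)/(10*w)) - w = -w - 4*w/(12 + w) + (12 + w)/(10*w))
N = -327955659/57670 (N = -5533 - (144 - 159*(-158)² - 10*(-158)³ + 24*(-158))/(10*(-158)*(12 - 158)) = -5533 - (-1)*(144 - 159*24964 - 10*(-3944312) - 3792)/(10*158*(-146)) = -5533 - (-1)*(-1)*(144 - 3969276 + 39443120 - 3792)/(10*158*146) = -5533 - (-1)*(-1)*35470196/(10*158*146) = -5533 - 1*8867549/57670 = -5533 - 8867549/57670 = -327955659/57670 ≈ -5686.8)
-N = -1*(-327955659/57670) = 327955659/57670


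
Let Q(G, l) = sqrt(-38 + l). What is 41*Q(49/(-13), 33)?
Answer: 41*I*sqrt(5) ≈ 91.679*I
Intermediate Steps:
41*Q(49/(-13), 33) = 41*sqrt(-38 + 33) = 41*sqrt(-5) = 41*(I*sqrt(5)) = 41*I*sqrt(5)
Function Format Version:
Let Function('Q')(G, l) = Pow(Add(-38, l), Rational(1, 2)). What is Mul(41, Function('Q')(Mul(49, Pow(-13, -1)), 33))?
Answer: Mul(41, I, Pow(5, Rational(1, 2))) ≈ Mul(91.679, I)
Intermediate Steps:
Mul(41, Function('Q')(Mul(49, Pow(-13, -1)), 33)) = Mul(41, Pow(Add(-38, 33), Rational(1, 2))) = Mul(41, Pow(-5, Rational(1, 2))) = Mul(41, Mul(I, Pow(5, Rational(1, 2)))) = Mul(41, I, Pow(5, Rational(1, 2)))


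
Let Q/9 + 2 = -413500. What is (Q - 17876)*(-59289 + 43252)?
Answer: 59968661578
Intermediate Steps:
Q = -3721518 (Q = -18 + 9*(-413500) = -18 - 3721500 = -3721518)
(Q - 17876)*(-59289 + 43252) = (-3721518 - 17876)*(-59289 + 43252) = -3739394*(-16037) = 59968661578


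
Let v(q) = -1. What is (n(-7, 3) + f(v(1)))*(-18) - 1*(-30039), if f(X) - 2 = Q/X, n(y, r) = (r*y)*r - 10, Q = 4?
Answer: 31389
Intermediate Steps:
n(y, r) = -10 + y*r² (n(y, r) = y*r² - 10 = -10 + y*r²)
f(X) = 2 + 4/X
(n(-7, 3) + f(v(1)))*(-18) - 1*(-30039) = ((-10 - 7*3²) + (2 + 4/(-1)))*(-18) - 1*(-30039) = ((-10 - 7*9) + (2 + 4*(-1)))*(-18) + 30039 = ((-10 - 63) + (2 - 4))*(-18) + 30039 = (-73 - 2)*(-18) + 30039 = -75*(-18) + 30039 = 1350 + 30039 = 31389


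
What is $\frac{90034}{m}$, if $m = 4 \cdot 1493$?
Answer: $\frac{45017}{2986} \approx 15.076$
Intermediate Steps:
$m = 5972$
$\frac{90034}{m} = \frac{90034}{5972} = 90034 \cdot \frac{1}{5972} = \frac{45017}{2986}$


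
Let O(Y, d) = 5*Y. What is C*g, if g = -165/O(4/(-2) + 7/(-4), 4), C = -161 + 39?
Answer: -5368/5 ≈ -1073.6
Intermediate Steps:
C = -122
g = 44/5 (g = -165*1/(5*(4/(-2) + 7/(-4))) = -165*1/(5*(4*(-½) + 7*(-¼))) = -165*1/(5*(-2 - 7/4)) = -165/(5*(-15/4)) = -165/(-75/4) = -165*(-4/75) = 44/5 ≈ 8.8000)
C*g = -122*44/5 = -5368/5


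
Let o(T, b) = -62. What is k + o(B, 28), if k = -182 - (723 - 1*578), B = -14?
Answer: -389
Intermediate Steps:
k = -327 (k = -182 - (723 - 578) = -182 - 1*145 = -182 - 145 = -327)
k + o(B, 28) = -327 - 62 = -389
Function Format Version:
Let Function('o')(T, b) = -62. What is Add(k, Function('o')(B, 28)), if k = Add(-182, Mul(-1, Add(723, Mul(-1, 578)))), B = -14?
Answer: -389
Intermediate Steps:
k = -327 (k = Add(-182, Mul(-1, Add(723, -578))) = Add(-182, Mul(-1, 145)) = Add(-182, -145) = -327)
Add(k, Function('o')(B, 28)) = Add(-327, -62) = -389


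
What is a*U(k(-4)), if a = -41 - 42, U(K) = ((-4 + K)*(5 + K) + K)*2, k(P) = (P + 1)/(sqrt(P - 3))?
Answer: 24734/7 - 996*I*sqrt(7)/7 ≈ 3533.4 - 376.45*I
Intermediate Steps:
k(P) = (1 + P)/sqrt(-3 + P) (k(P) = (1 + P)/(sqrt(-3 + P)) = (1 + P)/sqrt(-3 + P))
U(K) = 2*K + 2*(-4 + K)*(5 + K) (U(K) = (K + (-4 + K)*(5 + K))*2 = 2*K + 2*(-4 + K)*(5 + K))
a = -83
a*U(k(-4)) = -83*(-40 + 2*((1 - 4)/sqrt(-3 - 4))**2 + 4*((1 - 4)/sqrt(-3 - 4))) = -83*(-40 + 2*(-3/sqrt(-7))**2 + 4*(-3/sqrt(-7))) = -83*(-40 + 2*(-I*sqrt(7)/7*(-3))**2 + 4*(-I*sqrt(7)/7*(-3))) = -83*(-40 + 2*(3*I*sqrt(7)/7)**2 + 4*(3*I*sqrt(7)/7)) = -83*(-40 + 2*(-9/7) + 12*I*sqrt(7)/7) = -83*(-40 - 18/7 + 12*I*sqrt(7)/7) = -83*(-298/7 + 12*I*sqrt(7)/7) = 24734/7 - 996*I*sqrt(7)/7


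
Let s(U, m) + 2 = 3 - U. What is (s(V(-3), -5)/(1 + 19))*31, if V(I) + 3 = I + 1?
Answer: 93/10 ≈ 9.3000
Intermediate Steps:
V(I) = -2 + I (V(I) = -3 + (I + 1) = -3 + (1 + I) = -2 + I)
s(U, m) = 1 - U (s(U, m) = -2 + (3 - U) = 1 - U)
(s(V(-3), -5)/(1 + 19))*31 = ((1 - (-2 - 3))/(1 + 19))*31 = ((1 - 1*(-5))/20)*31 = ((1 + 5)*(1/20))*31 = (6*(1/20))*31 = (3/10)*31 = 93/10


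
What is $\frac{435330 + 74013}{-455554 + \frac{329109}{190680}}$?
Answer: $- \frac{10791280360}{9651634179} \approx -1.1181$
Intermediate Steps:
$\frac{435330 + 74013}{-455554 + \frac{329109}{190680}} = \frac{509343}{-455554 + 329109 \cdot \frac{1}{190680}} = \frac{509343}{-455554 + \frac{109703}{63560}} = \frac{509343}{- \frac{28954902537}{63560}} = 509343 \left(- \frac{63560}{28954902537}\right) = - \frac{10791280360}{9651634179}$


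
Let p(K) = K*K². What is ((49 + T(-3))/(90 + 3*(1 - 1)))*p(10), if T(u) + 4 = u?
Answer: 1400/3 ≈ 466.67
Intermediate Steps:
T(u) = -4 + u
p(K) = K³
((49 + T(-3))/(90 + 3*(1 - 1)))*p(10) = ((49 + (-4 - 3))/(90 + 3*(1 - 1)))*10³ = ((49 - 7)/(90 + 3*0))*1000 = (42/(90 + 0))*1000 = (42/90)*1000 = (42*(1/90))*1000 = (7/15)*1000 = 1400/3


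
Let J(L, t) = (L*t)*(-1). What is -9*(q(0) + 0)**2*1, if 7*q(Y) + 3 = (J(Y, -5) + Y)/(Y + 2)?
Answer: -81/49 ≈ -1.6531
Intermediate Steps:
J(L, t) = -L*t
q(Y) = -3/7 + 6*Y/(7*(2 + Y)) (q(Y) = -3/7 + ((-1*Y*(-5) + Y)/(Y + 2))/7 = -3/7 + ((5*Y + Y)/(2 + Y))/7 = -3/7 + ((6*Y)/(2 + Y))/7 = -3/7 + (6*Y/(2 + Y))/7 = -3/7 + 6*Y/(7*(2 + Y)))
-9*(q(0) + 0)**2*1 = -9*(3*(-2 + 0)/(7*(2 + 0)) + 0)**2*1 = -9*((3/7)*(-2)/2 + 0)**2*1 = -9*((3/7)*(1/2)*(-2) + 0)**2*1 = -9*(-3/7 + 0)**2*1 = -9*(-3/7)**2*1 = -9*9/49*1 = -81/49*1 = -81/49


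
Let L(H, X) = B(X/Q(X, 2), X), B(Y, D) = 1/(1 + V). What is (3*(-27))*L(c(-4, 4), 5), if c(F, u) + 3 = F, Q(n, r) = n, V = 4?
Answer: -81/5 ≈ -16.200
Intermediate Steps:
c(F, u) = -3 + F
B(Y, D) = ⅕ (B(Y, D) = 1/(1 + 4) = 1/5 = ⅕)
L(H, X) = ⅕
(3*(-27))*L(c(-4, 4), 5) = (3*(-27))*(⅕) = -81*⅕ = -81/5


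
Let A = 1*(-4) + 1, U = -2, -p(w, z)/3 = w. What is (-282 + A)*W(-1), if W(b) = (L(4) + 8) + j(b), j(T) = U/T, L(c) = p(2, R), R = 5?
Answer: -1140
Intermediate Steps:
p(w, z) = -3*w
L(c) = -6 (L(c) = -3*2 = -6)
A = -3 (A = -4 + 1 = -3)
j(T) = -2/T
W(b) = 2 - 2/b (W(b) = (-6 + 8) - 2/b = 2 - 2/b)
(-282 + A)*W(-1) = (-282 - 3)*(2 - 2/(-1)) = -285*(2 - 2*(-1)) = -285*(2 + 2) = -285*4 = -1140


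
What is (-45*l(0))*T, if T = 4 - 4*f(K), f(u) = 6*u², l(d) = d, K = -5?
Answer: 0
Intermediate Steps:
T = -596 (T = 4 - 24*(-5)² = 4 - 24*25 = 4 - 4*150 = 4 - 600 = -596)
(-45*l(0))*T = -45*0*(-596) = 0*(-596) = 0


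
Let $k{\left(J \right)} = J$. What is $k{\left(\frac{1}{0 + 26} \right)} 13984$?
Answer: $\frac{6992}{13} \approx 537.85$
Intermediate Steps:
$k{\left(\frac{1}{0 + 26} \right)} 13984 = \frac{1}{0 + 26} \cdot 13984 = \frac{1}{26} \cdot 13984 = \frac{6992}{13}$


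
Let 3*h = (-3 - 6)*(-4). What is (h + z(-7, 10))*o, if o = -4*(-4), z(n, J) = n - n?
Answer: 192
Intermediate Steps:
z(n, J) = 0
o = 16
h = 12 (h = ((-3 - 6)*(-4))/3 = (-9*(-4))/3 = (⅓)*36 = 12)
(h + z(-7, 10))*o = (12 + 0)*16 = 12*16 = 192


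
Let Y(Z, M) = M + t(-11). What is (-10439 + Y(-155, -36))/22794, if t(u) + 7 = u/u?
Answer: -10481/22794 ≈ -0.45981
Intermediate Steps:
t(u) = -6 (t(u) = -7 + u/u = -7 + 1 = -6)
Y(Z, M) = -6 + M (Y(Z, M) = M - 6 = -6 + M)
(-10439 + Y(-155, -36))/22794 = (-10439 + (-6 - 36))/22794 = (-10439 - 42)*(1/22794) = -10481*1/22794 = -10481/22794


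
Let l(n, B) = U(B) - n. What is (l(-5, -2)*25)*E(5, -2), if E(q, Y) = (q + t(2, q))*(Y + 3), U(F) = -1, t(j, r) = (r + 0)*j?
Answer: 1500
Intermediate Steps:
t(j, r) = j*r (t(j, r) = r*j = j*r)
E(q, Y) = 3*q*(3 + Y) (E(q, Y) = (q + 2*q)*(Y + 3) = (3*q)*(3 + Y) = 3*q*(3 + Y))
l(n, B) = -1 - n
(l(-5, -2)*25)*E(5, -2) = ((-1 - 1*(-5))*25)*(3*5*(3 - 2)) = ((-1 + 5)*25)*(3*5*1) = (4*25)*15 = 100*15 = 1500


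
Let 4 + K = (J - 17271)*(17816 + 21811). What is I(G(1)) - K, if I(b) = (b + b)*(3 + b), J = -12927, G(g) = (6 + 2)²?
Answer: 1196664726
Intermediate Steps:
G(g) = 64 (G(g) = 8² = 64)
I(b) = 2*b*(3 + b) (I(b) = (2*b)*(3 + b) = 2*b*(3 + b))
K = -1196656150 (K = -4 + (-12927 - 17271)*(17816 + 21811) = -4 - 30198*39627 = -4 - 1196656146 = -1196656150)
I(G(1)) - K = 2*64*(3 + 64) - 1*(-1196656150) = 2*64*67 + 1196656150 = 8576 + 1196656150 = 1196664726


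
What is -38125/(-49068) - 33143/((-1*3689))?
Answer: 1766903849/181011852 ≈ 9.7613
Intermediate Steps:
-38125/(-49068) - 33143/((-1*3689)) = -38125*(-1/49068) - 33143/(-3689) = 38125/49068 - 33143*(-1/3689) = 38125/49068 + 33143/3689 = 1766903849/181011852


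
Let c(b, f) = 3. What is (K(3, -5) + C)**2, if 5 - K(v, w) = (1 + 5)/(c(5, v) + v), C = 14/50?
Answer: 11449/625 ≈ 18.318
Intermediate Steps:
C = 7/25 (C = 14*(1/50) = 7/25 ≈ 0.28000)
K(v, w) = 5 - 6/(3 + v) (K(v, w) = 5 - (1 + 5)/(3 + v) = 5 - 6/(3 + v))
(K(3, -5) + C)**2 = ((9 + 5*3)/(3 + 3) + 7/25)**2 = ((9 + 15)/6 + 7/25)**2 = ((1/6)*24 + 7/25)**2 = (4 + 7/25)**2 = (107/25)**2 = 11449/625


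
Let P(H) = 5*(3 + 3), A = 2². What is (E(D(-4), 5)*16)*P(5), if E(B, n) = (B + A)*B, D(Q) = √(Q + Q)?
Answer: -3840 + 3840*I*√2 ≈ -3840.0 + 5430.6*I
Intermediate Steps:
A = 4
D(Q) = √2*√Q (D(Q) = √(2*Q) = √2*√Q)
E(B, n) = B*(4 + B) (E(B, n) = (B + 4)*B = (4 + B)*B = B*(4 + B))
P(H) = 30 (P(H) = 5*6 = 30)
(E(D(-4), 5)*16)*P(5) = (((√2*√(-4))*(4 + √2*√(-4)))*16)*30 = (((√2*(2*I))*(4 + √2*(2*I)))*16)*30 = (((2*I*√2)*(4 + 2*I*√2))*16)*30 = ((2*I*√2*(4 + 2*I*√2))*16)*30 = (32*I*√2*(4 + 2*I*√2))*30 = 960*I*√2*(4 + 2*I*√2)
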